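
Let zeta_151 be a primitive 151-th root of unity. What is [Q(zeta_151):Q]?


The degree equals Euler's totient phi(151).
151 = 151
phi(151) = 150

150


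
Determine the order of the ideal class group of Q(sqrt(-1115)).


K = Q(sqrt(-1115)). d mod 4 = 1, so D = disc(K) = d = -1115
h(K) equals the number of primitive reduced positive-definite forms (a, b, c) = a*x^2 + b*x*y + c*y^2 with b^2 - 4ac = D,
where reduced means |b| <= a <= c, with b >= 0 whenever |b| = a or a = c, and primitive means gcd(a, b, c) = 1.
Reduced forces 3a^2 <= |D| = 1115, so 1 <= a <= 19; b must have the parity of D, and c = (b^2 - D)/(4a) must be an integer >= a.
Enumerate a = 1..19, b in [-a, a]:
  a=1: (1, 1, 279)  [1]
  a=2: none
  a=3: (3, -1, 93), (3, 1, 93)  [2]
  a=4: none
  a=5: (5, 5, 57)  [1]
  a=6..8: none
  a=9: (9, -1, 31), (9, 1, 31)  [2]
  a=10..12: none
  a=13: (13, -9, 23), (13, 9, 23)  [2]
  a=14: none
  a=15: (15, -5, 19), (15, 5, 19)  [2]
  a=16..19: none
Total reduced forms: 1 + 2 + 1 + 2 + 2 + 2 = 10
h = 10

10


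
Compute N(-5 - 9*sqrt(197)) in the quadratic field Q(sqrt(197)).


N(a + b*sqrt(d)) = a^2 - d*b^2
= (-5)^2 - (197)*(-9)^2
= 25 - 15957
= -15932

-15932


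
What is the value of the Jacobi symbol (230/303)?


Compute (230/303) via quadratic reciprocity:
  pull out 2: (2/303) = +1  (since 303 mod 8 = 7)
  reciprocity: (115/303) -> -(303/115)
  reduce: (73/115)
  reciprocity: (73/115) -> +(115/73)
  reduce: (42/73)
  pull out 2: (2/73) = +1  (since 73 mod 8 = 1)
  reciprocity: (21/73) -> +(73/21)
  reduce: (10/21)
  pull out 2: (2/21) = -1  (since 21 mod 8 = 5)
  reciprocity: (5/21) -> +(21/5)
  reduce: (1/5)
  (1/5) = 1
Product of signs = 1

1


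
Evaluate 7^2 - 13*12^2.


x^2 - d*y^2
= 7^2 - 13*12^2
= 49 - 1872
= -1823

-1823


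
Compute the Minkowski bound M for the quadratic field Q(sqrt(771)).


d = 771, d mod 4 = 3, so disc(K) = 4d = 3084; |disc(K)| = 3084
Real quadratic field, so n = 2, s = r2 = 0, r1 = 2
M = (n!/n^n) * (4/pi)^s * sqrt(|disc(K)|) = (2!/2^2) * (4/pi)^0 * sqrt(3084)
= 0.5 * 1.000000 * 55.533774
= 27.7669

27.7669


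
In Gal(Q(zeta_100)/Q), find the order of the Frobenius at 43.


The Frobenius at p in Gal(Q(zeta_n)/Q) = (Z/nZ)* is the class of p, so its order is ord_100(43), the smallest k >= 1 with 43^k = 1 mod 100.
n = 100 = 2^2 * 5^2, phi(100) = 40; the order divides phi(n).
Divisors of 40: 1, 2, 4, 5, 8, 10, 20, 40
Repeated squaring mod 100: 43^1 = 43, 43^2 = 49, 43^4 = 1, 43^8 = 1, 43^16 = 1, 43^32 = 1
Test divisors in increasing order:
  k=1: 43^1 = 43 mod 100
  k=2: 43^2 = 49 mod 100
  k=4: 43^4 = 1 mod 100  <- first divisor giving 1
Order = 4

4


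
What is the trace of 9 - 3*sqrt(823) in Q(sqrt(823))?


Tr(a + b*sqrt(d)) = (a + b*sqrt(d)) + (a - b*sqrt(d)) = 2a
= 2 * (9)
= 18

18


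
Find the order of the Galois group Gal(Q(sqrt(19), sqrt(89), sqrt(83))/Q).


The 3 square roots of distinct primes are multiplicatively independent over Q,
so [K:Q] = 2^3 and Gal(K/Q) is isomorphic to (Z/2Z)^3.
|Gal| = 2^3 = 8

8


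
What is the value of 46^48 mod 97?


p = 97 is prime and the exponent is (p-1)/2 = 48, so by Euler's criterion 46^48 = (46/97) = +1 or -1 mod 97.
Compute by square-and-multiply:
  48 = 32 + 16 (binary 110000)
  Repeated squaring mod 97: 46^1 = 46, 46^2 = 79, 46^4 = 33, 46^8 = 22, 46^16 = 96, 46^32 = 1
  46^48 = 46^32 * 46^16 = 1 * 96 mod 97
    1 * 96 = 96 = 96 mod 97
  46^48 = 96 mod 97
Result 96 = p - 1 = -1 mod 97: 46 is a quadratic non-residue mod 97. As a residue in [0, p-1] the value is 96.
46^48 mod 97 = 96

96


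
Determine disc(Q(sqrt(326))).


For K = Q(sqrt(d)) with d squarefree: disc(K) = d if d = 1 mod 4, and disc(K) = 4d if d = 2 or 3 mod 4.
Here d = 326, and d mod 4 = 2.
d = 2 mod 4, not 1 (O_K = Z[sqrt(d)]), so disc(K) = 4d = 4 * (326) = 1304

1304


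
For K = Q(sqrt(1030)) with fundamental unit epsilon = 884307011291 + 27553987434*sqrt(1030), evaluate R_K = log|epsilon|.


epsilon = 884307011291 + 27553987434*sqrt(1030)
= 1.7686e+12
R = ln(1.7686e+12)
= 28.2012

28.2012


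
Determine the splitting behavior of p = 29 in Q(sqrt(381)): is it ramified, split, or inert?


K = Q(sqrt(381)). Since d mod 4 = 1, disc(K) = 381.
Check p | disc: 381 mod 29 = 4.
p does not divide disc. Compute Legendre symbol (d/p):
4^((29-1)/2) mod 29 = 1
(d/p) = 1, so p splits: (p) = P*P' with e=1, f=1, g=2.
Therefore p is split.

split


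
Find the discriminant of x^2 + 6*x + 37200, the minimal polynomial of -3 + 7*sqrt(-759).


The element -3 + 7*sqrt(-759) has minimal polynomial:
x^2 + 6*x + 37200
Discriminant = (6)^2 - 4*(37200)
= 36 - 148800
= -148764

-148764


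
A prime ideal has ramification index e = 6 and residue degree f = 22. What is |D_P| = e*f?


|D_P| = e * f
= 6 * 22
= 132

132


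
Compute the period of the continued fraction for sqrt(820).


Run the CF algorithm for sqrt(820).
a_0 = floor(sqrt(820)) = 28; set m_0=0, q_0=1.
Recurrence: m' = q*a - m,  q' = (d - m'^2)/q,  a' = floor((a_0 + m')/q').
  step 1: m=28, q=36, a=1
  step 2: m=8, q=21, a=1
  step 3: m=13, q=31, a=1
  step 4: m=18, q=16, a=2
  step 5: m=14, q=39, a=1
  step 6: m=25, q=5, a=10
  step 7: m=25, q=39, a=1
  step 8: m=14, q=16, a=2
  step 9: m=18, q=31, a=1
  step 10: m=13, q=21, a=1
  step 11: m=8, q=36, a=1
  step 12: m=28, q=1, a=56
a_12 = 2*a_0 = 56, so the period closes here.
sqrt(820) = [28; 1, 1, 1, 2, 1, 10, 1, 2, 1, 1, 1, 56]
Period length = 12

12


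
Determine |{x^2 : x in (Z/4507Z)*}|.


For prime p, the number of non-zero quadratic residues is (p-1)/2.
= (4507-1)/2
= 2253

2253


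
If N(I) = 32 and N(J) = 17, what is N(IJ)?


N(IJ) = N(I) * N(J)
= 32 * 17
= 544

544


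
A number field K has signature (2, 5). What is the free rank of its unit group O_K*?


By Dirichlet's unit theorem:
rank = r1 + r2 - 1
= 2 + 5 - 1
= 6

6


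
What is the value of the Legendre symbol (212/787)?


p = 787 is prime, so compute (212/787) with the reciprocity algorithm (Jacobi-symbol steps: pull out 2s via (2/n), flip via reciprocity, reduce):
  pull out 2: (2/787) = -1  (since 787 mod 8 = 3)
  pull out 2: (2/787) = -1  (since 787 mod 8 = 3)
  reciprocity: (53/787) -> +(787/53)
  reduce: (45/53)
  reciprocity: (45/53) -> +(53/45)
  reduce: (8/45)
  pull out 2: (2/45) = -1  (since 45 mod 8 = 5)
  pull out 2: (2/45) = -1  (since 45 mod 8 = 5)
  pull out 2: (2/45) = -1  (since 45 mod 8 = 5)
  (1/45) = 1
Product of signs = -1
(212/787) = -1

-1


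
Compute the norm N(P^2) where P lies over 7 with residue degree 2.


N(P^a) = p^(a*f)
= 7^(2*2)
= 7^4
= 2401

2401


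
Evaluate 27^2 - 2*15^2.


x^2 - d*y^2
= 27^2 - 2*15^2
= 729 - 450
= 279

279


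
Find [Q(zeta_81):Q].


The degree equals Euler's totient phi(81).
81 = 3^4
phi(81) = 54

54


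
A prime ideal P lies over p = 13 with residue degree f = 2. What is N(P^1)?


N(P^a) = p^(a*f)
= 13^(1*2)
= 13^2
= 169

169


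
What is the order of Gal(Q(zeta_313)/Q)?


|Gal(Q(zeta_313)/Q)| = phi(313)
= 312

312


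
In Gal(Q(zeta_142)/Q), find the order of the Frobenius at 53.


The Frobenius at p in Gal(Q(zeta_n)/Q) = (Z/nZ)* is the class of p, so its order is ord_142(53), the smallest k >= 1 with 53^k = 1 mod 142.
n = 142 = 2 * 71, phi(142) = 70; the order divides phi(n).
Divisors of 70: 1, 2, 5, 7, 10, 14, 35, 70
Repeated squaring mod 142: 53^1 = 53, 53^2 = 111, 53^4 = 109, 53^8 = 95, 53^16 = 79, 53^32 = 135, 53^64 = 49
Test divisors in increasing order:
  k=1: 53^1 = 53 mod 142
  k=2: 53^2 = 111 mod 142
  k=5: 53^5 = 109 * 53 = 97 mod 142
  k=7: 53^7 = 109 * 111 * 53 = 117 mod 142
  k=10: 53^10 = 95 * 111 = 37 mod 142
  k=14: 53^14 = 95 * 109 * 111 = 57 mod 142
  k=35: 53^35 = 135 * 111 * 53 = 141 mod 142
  k=70: 53^70 = 49 * 109 * 111 = 1 mod 142  <- first divisor giving 1
Order = 70

70


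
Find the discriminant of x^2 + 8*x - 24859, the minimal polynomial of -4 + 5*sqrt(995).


The element -4 + 5*sqrt(995) has minimal polynomial:
x^2 + 8*x - 24859
Discriminant = (8)^2 - 4*(-24859)
= 64 + 99436
= 99500

99500


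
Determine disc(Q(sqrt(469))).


For K = Q(sqrt(d)) with d squarefree: disc(K) = d if d = 1 mod 4, and disc(K) = 4d if d = 2 or 3 mod 4.
Here d = 469, and d mod 4 = 1.
d = 1 mod 4 (O_K = Z[(1+sqrt(d))/2]), so disc(K) = d = 469

469


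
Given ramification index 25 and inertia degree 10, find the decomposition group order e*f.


|D_P| = e * f
= 25 * 10
= 250

250


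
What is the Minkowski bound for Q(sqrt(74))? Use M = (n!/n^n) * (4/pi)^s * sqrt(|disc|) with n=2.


d = 74, d mod 4 = 2, so disc(K) = 4d = 296; |disc(K)| = 296
Real quadratic field, so n = 2, s = r2 = 0, r1 = 2
M = (n!/n^n) * (4/pi)^s * sqrt(|disc(K)|) = (2!/2^2) * (4/pi)^0 * sqrt(296)
= 0.5 * 1.000000 * 17.204651
= 8.6023

8.6023


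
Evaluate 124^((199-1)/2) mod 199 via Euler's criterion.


p = 199 is prime and the exponent is (p-1)/2 = 99, so by Euler's criterion 124^99 = (124/199) = +1 or -1 mod 199.
Compute by square-and-multiply:
  99 = 64 + 32 + 2 + 1 (binary 1100011)
  Repeated squaring mod 199: 124^1 = 124, 124^2 = 53, 124^4 = 23, 124^8 = 131, 124^16 = 47, 124^32 = 20, 124^64 = 2
  124^99 = 124^64 * 124^32 * 124^2 * 124^1 = 2 * 20 * 53 * 124 mod 199
    2 * 20 = 40 = 40 mod 199
    40 * 53 = 2120 = 130 mod 199
    130 * 124 = 16120 = 1 mod 199
  124^99 = 1 mod 199
Result 1: 124 is a quadratic residue mod 199.
124^99 mod 199 = 1

1


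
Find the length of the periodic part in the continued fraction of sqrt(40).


Run the CF algorithm for sqrt(40).
a_0 = floor(sqrt(40)) = 6; set m_0=0, q_0=1.
Recurrence: m' = q*a - m,  q' = (d - m'^2)/q,  a' = floor((a_0 + m')/q').
  step 1: m=6, q=4, a=3
  step 2: m=6, q=1, a=12
a_2 = 2*a_0 = 12, so the period closes here.
sqrt(40) = [6; 3, 12]
Period length = 2

2


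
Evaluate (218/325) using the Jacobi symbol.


Compute (218/325) via quadratic reciprocity:
  pull out 2: (2/325) = -1  (since 325 mod 8 = 5)
  reciprocity: (109/325) -> +(325/109)
  reduce: (107/109)
  reciprocity: (107/109) -> +(109/107)
  reduce: (2/107)
  pull out 2: (2/107) = -1  (since 107 mod 8 = 3)
  (1/107) = 1
Product of signs = 1

1


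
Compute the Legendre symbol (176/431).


p = 431 is prime, so compute (176/431) with the reciprocity algorithm (Jacobi-symbol steps: pull out 2s via (2/n), flip via reciprocity, reduce):
  pull out 2: (2/431) = +1  (since 431 mod 8 = 7)
  pull out 2: (2/431) = +1  (since 431 mod 8 = 7)
  pull out 2: (2/431) = +1  (since 431 mod 8 = 7)
  pull out 2: (2/431) = +1  (since 431 mod 8 = 7)
  reciprocity: (11/431) -> -(431/11)
  reduce: (2/11)
  pull out 2: (2/11) = -1  (since 11 mod 8 = 3)
  (1/11) = 1
Product of signs = 1
(176/431) = 1

1


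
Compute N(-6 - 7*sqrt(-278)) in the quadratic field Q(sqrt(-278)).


N(a + b*sqrt(d)) = a^2 - d*b^2
= (-6)^2 - (-278)*(-7)^2
= 36 + 13622
= 13658

13658


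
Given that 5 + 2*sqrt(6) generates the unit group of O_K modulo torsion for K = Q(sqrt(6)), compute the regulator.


epsilon = 5 + 2*sqrt(6)
= 9.8990
R = ln(9.8990)
= 2.2924

2.2924


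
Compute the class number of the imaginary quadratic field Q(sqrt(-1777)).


K = Q(sqrt(-1777)). d mod 4 = 3, so D = disc(K) = 4d = -7108
h(K) equals the number of primitive reduced positive-definite forms (a, b, c) = a*x^2 + b*x*y + c*y^2 with b^2 - 4ac = D,
where reduced means |b| <= a <= c, with b >= 0 whenever |b| = a or a = c, and primitive means gcd(a, b, c) = 1.
Reduced forces 3a^2 <= |D| = 7108, so 1 <= a <= 48; b must have the parity of D, and c = (b^2 - D)/(4a) must be an integer >= a.
Enumerate a = 1..48, b in [-a, a]:
  a=1: (1, 0, 1777)  [1]
  a=2: (2, 2, 889)  [1]
  a=3..6: none
  a=7: (7, -2, 254), (7, 2, 254)  [2]
  a=8..10: none
  a=11: (11, -8, 163), (11, 8, 163)  [2]
  a=12: none
  a=13: (13, -4, 137), (13, 4, 137)  [2]
  a=14: (14, -2, 127), (14, 2, 127)  [2]
  a=15..16: none
  a=17: (17, -10, 106), (17, 10, 106)  [2]
  a=18: none
  a=19: (19, -6, 94), (19, 6, 94)  [2]
  a=20..21: none
  a=22: (22, -14, 83), (22, 14, 83)  [2]
  a=23..25: none
  a=26: (26, -22, 73), (26, 22, 73)  [2]
  a=27..33: none
  a=34: (34, -10, 53), (34, 10, 53)  [2]
  a=35..36: none
  a=37: (37, -12, 49), (37, 12, 49)  [2]
  a=38: (38, -6, 47), (38, 6, 47)  [2]
  a=39..48: none
Total reduced forms: 1 + 1 + 2 + 2 + 2 + 2 + 2 + 2 + 2 + 2 + 2 + 2 + 2 = 24
h = 24

24


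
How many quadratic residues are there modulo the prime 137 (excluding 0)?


For prime p, the number of non-zero quadratic residues is (p-1)/2.
= (137-1)/2
= 68

68


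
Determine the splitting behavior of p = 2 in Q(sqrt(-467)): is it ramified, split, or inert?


K = Q(sqrt(-467)). Since d mod 4 = 1, disc(K) = -467.
Check p | disc: -467 mod 2 = 1.
p=2 does not divide disc (d is 1 mod 4). 2 splits iff d = 1 mod 8.
d mod 8 = 5, so (d/2) = -1.
(d/p) = -1, so p is inert: (p) stays prime with e=1, f=2, g=1.
Therefore p is inert.

inert


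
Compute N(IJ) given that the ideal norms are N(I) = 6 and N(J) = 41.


N(IJ) = N(I) * N(J)
= 6 * 41
= 246

246


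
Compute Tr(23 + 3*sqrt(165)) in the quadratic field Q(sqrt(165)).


Tr(a + b*sqrt(d)) = (a + b*sqrt(d)) + (a - b*sqrt(d)) = 2a
= 2 * (23)
= 46

46


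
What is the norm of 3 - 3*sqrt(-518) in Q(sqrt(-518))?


N(a + b*sqrt(d)) = a^2 - d*b^2
= (3)^2 - (-518)*(-3)^2
= 9 + 4662
= 4671

4671


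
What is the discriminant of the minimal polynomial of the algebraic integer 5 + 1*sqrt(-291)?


The element 5 + 1*sqrt(-291) has minimal polynomial:
x^2 - 10*x + 316
Discriminant = (-10)^2 - 4*(316)
= 100 - 1264
= -1164

-1164


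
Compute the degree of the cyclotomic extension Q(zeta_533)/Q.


The degree equals Euler's totient phi(533).
533 = 13 * 41
phi(533) = 480

480


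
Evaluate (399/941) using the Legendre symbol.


p = 941 is prime, so compute (399/941) with the reciprocity algorithm (Jacobi-symbol steps: pull out 2s via (2/n), flip via reciprocity, reduce):
  reciprocity: (399/941) -> +(941/399)
  reduce: (143/399)
  reciprocity: (143/399) -> -(399/143)
  reduce: (113/143)
  reciprocity: (113/143) -> +(143/113)
  reduce: (30/113)
  pull out 2: (2/113) = +1  (since 113 mod 8 = 1)
  reciprocity: (15/113) -> +(113/15)
  reduce: (8/15)
  pull out 2: (2/15) = +1  (since 15 mod 8 = 7)
  pull out 2: (2/15) = +1  (since 15 mod 8 = 7)
  pull out 2: (2/15) = +1  (since 15 mod 8 = 7)
  (1/15) = 1
Product of signs = -1
(399/941) = -1

-1


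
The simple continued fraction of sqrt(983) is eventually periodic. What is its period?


Run the CF algorithm for sqrt(983).
a_0 = floor(sqrt(983)) = 31; set m_0=0, q_0=1.
Recurrence: m' = q*a - m,  q' = (d - m'^2)/q,  a' = floor((a_0 + m')/q').
  step 1: m=31, q=22, a=2
  step 2: m=13, q=37, a=1
  step 3: m=24, q=11, a=5
  step 4: m=31, q=2, a=31
  step 5: m=31, q=11, a=5
  step 6: m=24, q=37, a=1
  step 7: m=13, q=22, a=2
  step 8: m=31, q=1, a=62
a_8 = 2*a_0 = 62, so the period closes here.
sqrt(983) = [31; 2, 1, 5, 31, 5, 1, 2, 62]
Period length = 8

8


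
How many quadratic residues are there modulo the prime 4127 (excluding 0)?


For prime p, the number of non-zero quadratic residues is (p-1)/2.
= (4127-1)/2
= 2063

2063


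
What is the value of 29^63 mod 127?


p = 127 is prime and the exponent is (p-1)/2 = 63, so by Euler's criterion 29^63 = (29/127) = +1 or -1 mod 127.
Compute by square-and-multiply:
  63 = 32 + 16 + 8 + 4 + 2 + 1 (binary 111111)
  Repeated squaring mod 127: 29^1 = 29, 29^2 = 79, 29^4 = 18, 29^8 = 70, 29^16 = 74, 29^32 = 15
  29^63 = 29^32 * 29^16 * 29^8 * 29^4 * 29^2 * 29^1 = 15 * 74 * 70 * 18 * 79 * 29 mod 127
    15 * 74 = 1110 = 94 mod 127
    94 * 70 = 6580 = 103 mod 127
    103 * 18 = 1854 = 76 mod 127
    76 * 79 = 6004 = 35 mod 127
    35 * 29 = 1015 = 126 mod 127
  29^63 = 126 mod 127
Result 126 = p - 1 = -1 mod 127: 29 is a quadratic non-residue mod 127. As a residue in [0, p-1] the value is 126.
29^63 mod 127 = 126

126


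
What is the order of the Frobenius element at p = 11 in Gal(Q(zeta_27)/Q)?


The Frobenius at p in Gal(Q(zeta_n)/Q) = (Z/nZ)* is the class of p, so its order is ord_27(11), the smallest k >= 1 with 11^k = 1 mod 27.
n = 27 = 3^3, phi(27) = 18; the order divides phi(n).
Divisors of 18: 1, 2, 3, 6, 9, 18
Repeated squaring mod 27: 11^1 = 11, 11^2 = 13, 11^4 = 7, 11^8 = 22, 11^16 = 25
Test divisors in increasing order:
  k=1: 11^1 = 11 mod 27
  k=2: 11^2 = 13 mod 27
  k=3: 11^3 = 13 * 11 = 8 mod 27
  k=6: 11^6 = 7 * 13 = 10 mod 27
  k=9: 11^9 = 22 * 11 = 26 mod 27
  k=18: 11^18 = 25 * 13 = 1 mod 27  <- first divisor giving 1
Order = 18

18


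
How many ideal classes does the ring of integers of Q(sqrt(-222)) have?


K = Q(sqrt(-222)). d mod 4 = 2, so D = disc(K) = 4d = -888
h(K) equals the number of primitive reduced positive-definite forms (a, b, c) = a*x^2 + b*x*y + c*y^2 with b^2 - 4ac = D,
where reduced means |b| <= a <= c, with b >= 0 whenever |b| = a or a = c, and primitive means gcd(a, b, c) = 1.
Reduced forces 3a^2 <= |D| = 888, so 1 <= a <= 17; b must have the parity of D, and c = (b^2 - D)/(4a) must be an integer >= a.
Enumerate a = 1..17, b in [-a, a]:
  a=1: (1, 0, 222)  [1]
  a=2: (2, 0, 111)  [1]
  a=3: (3, 0, 74)  [1]
  a=4..5: none
  a=6: (6, 0, 37)  [1]
  a=7: (7, -6, 33), (7, 6, 33)  [2]
  a=8..10: none
  a=11: (11, -6, 21), (11, 6, 21)  [2]
  a=12: none
  a=13: (13, -10, 19), (13, 10, 19)  [2]
  a=14: (14, -8, 17), (14, 8, 17)  [2]
  a=15..17: none
Total reduced forms: 1 + 1 + 1 + 1 + 2 + 2 + 2 + 2 = 12
h = 12

12


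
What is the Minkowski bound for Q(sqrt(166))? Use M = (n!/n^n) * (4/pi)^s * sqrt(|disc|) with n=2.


d = 166, d mod 4 = 2, so disc(K) = 4d = 664; |disc(K)| = 664
Real quadratic field, so n = 2, s = r2 = 0, r1 = 2
M = (n!/n^n) * (4/pi)^s * sqrt(|disc(K)|) = (2!/2^2) * (4/pi)^0 * sqrt(664)
= 0.5 * 1.000000 * 25.768197
= 12.8841

12.8841


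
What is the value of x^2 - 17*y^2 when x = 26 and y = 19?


x^2 - d*y^2
= 26^2 - 17*19^2
= 676 - 6137
= -5461

-5461


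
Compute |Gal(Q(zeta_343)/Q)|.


|Gal(Q(zeta_343)/Q)| = phi(343)
= 294

294


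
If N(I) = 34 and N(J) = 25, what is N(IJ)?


N(IJ) = N(I) * N(J)
= 34 * 25
= 850

850


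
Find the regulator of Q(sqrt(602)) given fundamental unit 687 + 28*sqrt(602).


epsilon = 687 + 28*sqrt(602)
= 1373.9993
R = ln(1373.9993)
= 7.2255

7.2255


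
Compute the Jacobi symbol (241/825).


Compute (241/825) via quadratic reciprocity:
  reciprocity: (241/825) -> +(825/241)
  reduce: (102/241)
  pull out 2: (2/241) = +1  (since 241 mod 8 = 1)
  reciprocity: (51/241) -> +(241/51)
  reduce: (37/51)
  reciprocity: (37/51) -> +(51/37)
  reduce: (14/37)
  pull out 2: (2/37) = -1  (since 37 mod 8 = 5)
  reciprocity: (7/37) -> +(37/7)
  reduce: (2/7)
  pull out 2: (2/7) = +1  (since 7 mod 8 = 7)
  (1/7) = 1
Product of signs = -1

-1


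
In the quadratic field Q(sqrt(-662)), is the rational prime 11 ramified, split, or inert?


K = Q(sqrt(-662)). Since d mod 4 = 2, disc(K) = -2648.
Check p | disc: -2648 mod 11 = 3.
p does not divide disc. Compute Legendre symbol (d/p):
9^((11-1)/2) mod 11 = 1
(d/p) = 1, so p splits: (p) = P*P' with e=1, f=1, g=2.
Therefore p is split.

split


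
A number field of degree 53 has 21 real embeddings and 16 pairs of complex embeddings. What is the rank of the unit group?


By Dirichlet's unit theorem:
rank = r1 + r2 - 1
= 21 + 16 - 1
= 36

36


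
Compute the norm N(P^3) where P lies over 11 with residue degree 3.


N(P^a) = p^(a*f)
= 11^(3*3)
= 11^9
= 2357947691

2357947691


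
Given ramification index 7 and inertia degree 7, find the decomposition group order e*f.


|D_P| = e * f
= 7 * 7
= 49

49


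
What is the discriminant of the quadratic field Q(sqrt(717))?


For K = Q(sqrt(d)) with d squarefree: disc(K) = d if d = 1 mod 4, and disc(K) = 4d if d = 2 or 3 mod 4.
Here d = 717, and d mod 4 = 1.
d = 1 mod 4 (O_K = Z[(1+sqrt(d))/2]), so disc(K) = d = 717

717


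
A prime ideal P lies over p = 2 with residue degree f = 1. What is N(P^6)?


N(P^a) = p^(a*f)
= 2^(6*1)
= 2^6
= 64

64


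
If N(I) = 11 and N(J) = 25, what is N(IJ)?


N(IJ) = N(I) * N(J)
= 11 * 25
= 275

275


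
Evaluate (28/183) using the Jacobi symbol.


Compute (28/183) via quadratic reciprocity:
  pull out 2: (2/183) = +1  (since 183 mod 8 = 7)
  pull out 2: (2/183) = +1  (since 183 mod 8 = 7)
  reciprocity: (7/183) -> -(183/7)
  reduce: (1/7)
  (1/7) = 1
Product of signs = -1

-1


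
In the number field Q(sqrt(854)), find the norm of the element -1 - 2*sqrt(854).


N(a + b*sqrt(d)) = a^2 - d*b^2
= (-1)^2 - (854)*(-2)^2
= 1 - 3416
= -3415

-3415


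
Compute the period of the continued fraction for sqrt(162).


Run the CF algorithm for sqrt(162).
a_0 = floor(sqrt(162)) = 12; set m_0=0, q_0=1.
Recurrence: m' = q*a - m,  q' = (d - m'^2)/q,  a' = floor((a_0 + m')/q').
  step 1: m=12, q=18, a=1
  step 2: m=6, q=7, a=2
  step 3: m=8, q=14, a=1
  step 4: m=6, q=9, a=2
  step 5: m=12, q=2, a=12
  step 6: m=12, q=9, a=2
  step 7: m=6, q=14, a=1
  step 8: m=8, q=7, a=2
  step 9: m=6, q=18, a=1
  step 10: m=12, q=1, a=24
a_10 = 2*a_0 = 24, so the period closes here.
sqrt(162) = [12; 1, 2, 1, 2, 12, 2, 1, 2, 1, 24]
Period length = 10

10


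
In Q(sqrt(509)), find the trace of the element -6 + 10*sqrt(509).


Tr(a + b*sqrt(d)) = (a + b*sqrt(d)) + (a - b*sqrt(d)) = 2a
= 2 * (-6)
= -12

-12


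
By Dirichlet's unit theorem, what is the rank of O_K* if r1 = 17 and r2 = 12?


By Dirichlet's unit theorem:
rank = r1 + r2 - 1
= 17 + 12 - 1
= 28

28


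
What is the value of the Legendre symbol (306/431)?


p = 431 is prime, so compute (306/431) with the reciprocity algorithm (Jacobi-symbol steps: pull out 2s via (2/n), flip via reciprocity, reduce):
  pull out 2: (2/431) = +1  (since 431 mod 8 = 7)
  reciprocity: (153/431) -> +(431/153)
  reduce: (125/153)
  reciprocity: (125/153) -> +(153/125)
  reduce: (28/125)
  pull out 2: (2/125) = -1  (since 125 mod 8 = 5)
  pull out 2: (2/125) = -1  (since 125 mod 8 = 5)
  reciprocity: (7/125) -> +(125/7)
  reduce: (6/7)
  pull out 2: (2/7) = +1  (since 7 mod 8 = 7)
  reciprocity: (3/7) -> -(7/3)
  reduce: (1/3)
  (1/3) = 1
Product of signs = -1
(306/431) = -1

-1


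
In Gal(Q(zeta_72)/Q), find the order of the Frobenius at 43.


The Frobenius at p in Gal(Q(zeta_n)/Q) = (Z/nZ)* is the class of p, so its order is ord_72(43), the smallest k >= 1 with 43^k = 1 mod 72.
n = 72 = 2^3 * 3^2, phi(72) = 24; the order divides phi(n).
Divisors of 24: 1, 2, 3, 4, 6, 8, 12, 24
Repeated squaring mod 72: 43^1 = 43, 43^2 = 49, 43^4 = 25, 43^8 = 49, 43^16 = 25
Test divisors in increasing order:
  k=1: 43^1 = 43 mod 72
  k=2: 43^2 = 49 mod 72
  k=3: 43^3 = 49 * 43 = 19 mod 72
  k=4: 43^4 = 25 mod 72
  k=6: 43^6 = 25 * 49 = 1 mod 72  <- first divisor giving 1
Order = 6

6


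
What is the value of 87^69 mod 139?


p = 139 is prime and the exponent is (p-1)/2 = 69, so by Euler's criterion 87^69 = (87/139) = +1 or -1 mod 139.
Compute by square-and-multiply:
  69 = 64 + 4 + 1 (binary 1000101)
  Repeated squaring mod 139: 87^1 = 87, 87^2 = 63, 87^4 = 77, 87^8 = 91, 87^16 = 80, 87^32 = 6, 87^64 = 36
  87^69 = 87^64 * 87^4 * 87^1 = 36 * 77 * 87 mod 139
    36 * 77 = 2772 = 131 mod 139
    131 * 87 = 11397 = 138 mod 139
  87^69 = 138 mod 139
Result 138 = p - 1 = -1 mod 139: 87 is a quadratic non-residue mod 139. As a residue in [0, p-1] the value is 138.
87^69 mod 139 = 138

138


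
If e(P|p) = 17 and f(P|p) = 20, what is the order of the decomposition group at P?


|D_P| = e * f
= 17 * 20
= 340

340


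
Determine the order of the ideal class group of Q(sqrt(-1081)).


K = Q(sqrt(-1081)). d mod 4 = 3, so D = disc(K) = 4d = -4324
h(K) equals the number of primitive reduced positive-definite forms (a, b, c) = a*x^2 + b*x*y + c*y^2 with b^2 - 4ac = D,
where reduced means |b| <= a <= c, with b >= 0 whenever |b| = a or a = c, and primitive means gcd(a, b, c) = 1.
Reduced forces 3a^2 <= |D| = 4324, so 1 <= a <= 37; b must have the parity of D, and c = (b^2 - D)/(4a) must be an integer >= a.
Enumerate a = 1..37, b in [-a, a]:
  a=1: (1, 0, 1081)  [1]
  a=2: (2, 2, 541)  [1]
  a=3..4: none
  a=5: (5, -4, 217), (5, 4, 217)  [2]
  a=6: none
  a=7: (7, -4, 155), (7, 4, 155)  [2]
  a=8..9: none
  a=10: (10, -6, 109), (10, 6, 109)  [2]
  a=11..13: none
  a=14: (14, -10, 79), (14, 10, 79)  [2]
  a=15..22: none
  a=23: (23, 0, 47)  [1]
  a=24: none
  a=25: (25, -24, 49), (25, 24, 49)  [2]
  a=26..30: none
  a=31: (31, -4, 35), (31, 4, 35)  [2]
  a=32..34: none
  a=35: (35, 24, 35)  [1]
  a=36..37: none
Total reduced forms: 1 + 1 + 2 + 2 + 2 + 2 + 1 + 2 + 2 + 1 = 16
h = 16

16


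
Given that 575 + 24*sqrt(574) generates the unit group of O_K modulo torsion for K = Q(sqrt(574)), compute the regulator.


epsilon = 575 + 24*sqrt(574)
= 1149.9991
R = ln(1149.9991)
= 7.0475

7.0475


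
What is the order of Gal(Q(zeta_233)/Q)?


|Gal(Q(zeta_233)/Q)| = phi(233)
= 232

232


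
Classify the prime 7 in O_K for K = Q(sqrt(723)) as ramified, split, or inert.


K = Q(sqrt(723)). Since d mod 4 = 3, disc(K) = 2892.
Check p | disc: 2892 mod 7 = 1.
p does not divide disc. Compute Legendre symbol (d/p):
2^((7-1)/2) mod 7 = 1
(d/p) = 1, so p splits: (p) = P*P' with e=1, f=1, g=2.
Therefore p is split.

split


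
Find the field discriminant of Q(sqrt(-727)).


For K = Q(sqrt(d)) with d squarefree: disc(K) = d if d = 1 mod 4, and disc(K) = 4d if d = 2 or 3 mod 4.
Here d = -727, and d mod 4 = 1.
d = 1 mod 4 (O_K = Z[(1+sqrt(d))/2]), so disc(K) = d = -727

-727


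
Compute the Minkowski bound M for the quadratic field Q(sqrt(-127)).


d = -127, d mod 4 = 1, so disc(K) = d = -127; |disc(K)| = 127
Imaginary quadratic field, so n = 2, s = r2 = 1, r1 = 0
M = (n!/n^n) * (4/pi)^s * sqrt(|disc(K)|) = (2!/2^2) * (4/pi)^1 * sqrt(127)
= 0.5 * 1.273240 * 11.269428
= 7.1743

7.1743


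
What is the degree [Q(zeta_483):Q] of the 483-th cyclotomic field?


The degree equals Euler's totient phi(483).
483 = 3 * 7 * 23
phi(483) = 264

264


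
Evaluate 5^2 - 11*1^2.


x^2 - d*y^2
= 5^2 - 11*1^2
= 25 - 11
= 14

14


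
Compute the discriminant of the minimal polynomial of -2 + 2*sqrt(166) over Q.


The element -2 + 2*sqrt(166) has minimal polynomial:
x^2 + 4*x - 660
Discriminant = (4)^2 - 4*(-660)
= 16 + 2640
= 2656

2656


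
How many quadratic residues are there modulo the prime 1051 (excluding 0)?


For prime p, the number of non-zero quadratic residues is (p-1)/2.
= (1051-1)/2
= 525

525


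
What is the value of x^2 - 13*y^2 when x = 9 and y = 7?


x^2 - d*y^2
= 9^2 - 13*7^2
= 81 - 637
= -556

-556


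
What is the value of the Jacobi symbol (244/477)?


Compute (244/477) via quadratic reciprocity:
  pull out 2: (2/477) = -1  (since 477 mod 8 = 5)
  pull out 2: (2/477) = -1  (since 477 mod 8 = 5)
  reciprocity: (61/477) -> +(477/61)
  reduce: (50/61)
  pull out 2: (2/61) = -1  (since 61 mod 8 = 5)
  reciprocity: (25/61) -> +(61/25)
  reduce: (11/25)
  reciprocity: (11/25) -> +(25/11)
  reduce: (3/11)
  reciprocity: (3/11) -> -(11/3)
  reduce: (2/3)
  pull out 2: (2/3) = -1  (since 3 mod 8 = 3)
  (1/3) = 1
Product of signs = -1

-1


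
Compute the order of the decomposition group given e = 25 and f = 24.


|D_P| = e * f
= 25 * 24
= 600

600


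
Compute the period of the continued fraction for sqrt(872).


Run the CF algorithm for sqrt(872).
a_0 = floor(sqrt(872)) = 29; set m_0=0, q_0=1.
Recurrence: m' = q*a - m,  q' = (d - m'^2)/q,  a' = floor((a_0 + m')/q').
  step 1: m=29, q=31, a=1
  step 2: m=2, q=28, a=1
  step 3: m=26, q=7, a=7
  step 4: m=23, q=49, a=1
  step 5: m=26, q=4, a=13
  step 6: m=26, q=49, a=1
  step 7: m=23, q=7, a=7
  step 8: m=26, q=28, a=1
  step 9: m=2, q=31, a=1
  step 10: m=29, q=1, a=58
a_10 = 2*a_0 = 58, so the period closes here.
sqrt(872) = [29; 1, 1, 7, 1, 13, 1, 7, 1, 1, 58]
Period length = 10

10


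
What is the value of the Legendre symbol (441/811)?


p = 811 is prime, so compute (441/811) with the reciprocity algorithm (Jacobi-symbol steps: pull out 2s via (2/n), flip via reciprocity, reduce):
  reciprocity: (441/811) -> +(811/441)
  reduce: (370/441)
  pull out 2: (2/441) = +1  (since 441 mod 8 = 1)
  reciprocity: (185/441) -> +(441/185)
  reduce: (71/185)
  reciprocity: (71/185) -> +(185/71)
  reduce: (43/71)
  reciprocity: (43/71) -> -(71/43)
  reduce: (28/43)
  pull out 2: (2/43) = -1  (since 43 mod 8 = 3)
  pull out 2: (2/43) = -1  (since 43 mod 8 = 3)
  reciprocity: (7/43) -> -(43/7)
  reduce: (1/7)
  (1/7) = 1
Product of signs = 1
(441/811) = 1

1


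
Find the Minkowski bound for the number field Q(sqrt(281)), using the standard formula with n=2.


d = 281, d mod 4 = 1, so disc(K) = d = 281; |disc(K)| = 281
Real quadratic field, so n = 2, s = r2 = 0, r1 = 2
M = (n!/n^n) * (4/pi)^s * sqrt(|disc(K)|) = (2!/2^2) * (4/pi)^0 * sqrt(281)
= 0.5 * 1.000000 * 16.763055
= 8.3815

8.3815


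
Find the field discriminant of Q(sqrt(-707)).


For K = Q(sqrt(d)) with d squarefree: disc(K) = d if d = 1 mod 4, and disc(K) = 4d if d = 2 or 3 mod 4.
Here d = -707, and d mod 4 = 1.
d = 1 mod 4 (O_K = Z[(1+sqrt(d))/2]), so disc(K) = d = -707

-707


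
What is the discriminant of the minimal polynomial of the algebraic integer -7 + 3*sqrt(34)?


The element -7 + 3*sqrt(34) has minimal polynomial:
x^2 + 14*x - 257
Discriminant = (14)^2 - 4*(-257)
= 196 + 1028
= 1224

1224


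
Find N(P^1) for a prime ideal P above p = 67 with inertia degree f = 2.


N(P^a) = p^(a*f)
= 67^(1*2)
= 67^2
= 4489

4489


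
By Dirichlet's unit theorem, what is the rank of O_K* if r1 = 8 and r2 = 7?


By Dirichlet's unit theorem:
rank = r1 + r2 - 1
= 8 + 7 - 1
= 14

14


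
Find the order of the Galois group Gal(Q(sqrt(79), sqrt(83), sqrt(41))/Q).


The 3 square roots of distinct primes are multiplicatively independent over Q,
so [K:Q] = 2^3 and Gal(K/Q) is isomorphic to (Z/2Z)^3.
|Gal| = 2^3 = 8

8


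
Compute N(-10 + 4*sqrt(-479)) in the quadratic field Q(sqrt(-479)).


N(a + b*sqrt(d)) = a^2 - d*b^2
= (-10)^2 - (-479)*(4)^2
= 100 + 7664
= 7764

7764


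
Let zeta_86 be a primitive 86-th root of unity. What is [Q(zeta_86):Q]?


The degree equals Euler's totient phi(86).
86 = 2 * 43
phi(86) = 42

42


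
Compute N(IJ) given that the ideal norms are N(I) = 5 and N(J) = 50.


N(IJ) = N(I) * N(J)
= 5 * 50
= 250

250


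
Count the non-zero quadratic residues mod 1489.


For prime p, the number of non-zero quadratic residues is (p-1)/2.
= (1489-1)/2
= 744

744


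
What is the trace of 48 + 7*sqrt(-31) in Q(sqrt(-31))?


Tr(a + b*sqrt(d)) = (a + b*sqrt(d)) + (a - b*sqrt(d)) = 2a
= 2 * (48)
= 96

96


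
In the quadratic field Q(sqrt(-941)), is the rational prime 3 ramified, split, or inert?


K = Q(sqrt(-941)). Since d mod 4 = 3, disc(K) = -3764.
Check p | disc: -3764 mod 3 = 1.
p does not divide disc. Compute Legendre symbol (d/p):
1^((3-1)/2) mod 3 = 1
(d/p) = 1, so p splits: (p) = P*P' with e=1, f=1, g=2.
Therefore p is split.

split


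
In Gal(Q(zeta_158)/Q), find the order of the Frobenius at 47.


The Frobenius at p in Gal(Q(zeta_n)/Q) = (Z/nZ)* is the class of p, so its order is ord_158(47), the smallest k >= 1 with 47^k = 1 mod 158.
n = 158 = 2 * 79, phi(158) = 78; the order divides phi(n).
Divisors of 78: 1, 2, 3, 6, 13, 26, 39, 78
Repeated squaring mod 158: 47^1 = 47, 47^2 = 155, 47^4 = 9, 47^8 = 81, 47^16 = 83, 47^32 = 95, 47^64 = 19
Test divisors in increasing order:
  k=1: 47^1 = 47 mod 158
  k=2: 47^2 = 155 mod 158
  k=3: 47^3 = 155 * 47 = 17 mod 158
  k=6: 47^6 = 9 * 155 = 131 mod 158
  k=13: 47^13 = 81 * 9 * 47 = 135 mod 158
  k=26: 47^26 = 83 * 81 * 155 = 55 mod 158
  k=39: 47^39 = 95 * 9 * 155 * 47 = 157 mod 158
  k=78: 47^78 = 19 * 81 * 9 * 155 = 1 mod 158  <- first divisor giving 1
Order = 78

78


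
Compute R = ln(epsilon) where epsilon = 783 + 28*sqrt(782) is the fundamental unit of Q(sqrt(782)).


epsilon = 783 + 28*sqrt(782)
= 1565.9994
R = ln(1565.9994)
= 7.3563

7.3563


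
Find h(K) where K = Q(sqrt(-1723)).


K = Q(sqrt(-1723)). d mod 4 = 1, so D = disc(K) = d = -1723
h(K) equals the number of primitive reduced positive-definite forms (a, b, c) = a*x^2 + b*x*y + c*y^2 with b^2 - 4ac = D,
where reduced means |b| <= a <= c, with b >= 0 whenever |b| = a or a = c, and primitive means gcd(a, b, c) = 1.
Reduced forces 3a^2 <= |D| = 1723, so 1 <= a <= 23; b must have the parity of D, and c = (b^2 - D)/(4a) must be an integer >= a.
Enumerate a = 1..23, b in [-a, a]:
  a=1: (1, 1, 431)  [1]
  a=2..10: none
  a=11: (11, -9, 41), (11, 9, 41)  [2]
  a=12..18: none
  a=19: (19, -5, 23), (19, 5, 23)  [2]
  a=20..23: none
Total reduced forms: 1 + 2 + 2 = 5
h = 5

5


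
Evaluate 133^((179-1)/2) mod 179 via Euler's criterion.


p = 179 is prime and the exponent is (p-1)/2 = 89, so by Euler's criterion 133^89 = (133/179) = +1 or -1 mod 179.
Compute by square-and-multiply:
  89 = 64 + 16 + 8 + 1 (binary 1011001)
  Repeated squaring mod 179: 133^1 = 133, 133^2 = 147, 133^4 = 129, 133^8 = 173, 133^16 = 36, 133^32 = 43, 133^64 = 59
  133^89 = 133^64 * 133^16 * 133^8 * 133^1 = 59 * 36 * 173 * 133 mod 179
    59 * 36 = 2124 = 155 mod 179
    155 * 173 = 26815 = 144 mod 179
    144 * 133 = 19152 = 178 mod 179
  133^89 = 178 mod 179
Result 178 = p - 1 = -1 mod 179: 133 is a quadratic non-residue mod 179. As a residue in [0, p-1] the value is 178.
133^89 mod 179 = 178

178


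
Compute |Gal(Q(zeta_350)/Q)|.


|Gal(Q(zeta_350)/Q)| = phi(350)
= 120

120


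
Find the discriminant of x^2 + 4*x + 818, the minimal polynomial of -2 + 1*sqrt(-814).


The element -2 + 1*sqrt(-814) has minimal polynomial:
x^2 + 4*x + 818
Discriminant = (4)^2 - 4*(818)
= 16 - 3272
= -3256

-3256


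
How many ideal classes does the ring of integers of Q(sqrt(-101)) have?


K = Q(sqrt(-101)). d mod 4 = 3, so D = disc(K) = 4d = -404
h(K) equals the number of primitive reduced positive-definite forms (a, b, c) = a*x^2 + b*x*y + c*y^2 with b^2 - 4ac = D,
where reduced means |b| <= a <= c, with b >= 0 whenever |b| = a or a = c, and primitive means gcd(a, b, c) = 1.
Reduced forces 3a^2 <= |D| = 404, so 1 <= a <= 11; b must have the parity of D, and c = (b^2 - D)/(4a) must be an integer >= a.
Enumerate a = 1..11, b in [-a, a]:
  a=1: (1, 0, 101)  [1]
  a=2: (2, 2, 51)  [1]
  a=3: (3, -2, 34), (3, 2, 34)  [2]
  a=4: none
  a=5: (5, -4, 21), (5, 4, 21)  [2]
  a=6: (6, -2, 17), (6, 2, 17)  [2]
  a=7: (7, -4, 15), (7, 4, 15)  [2]
  a=8: none
  a=9: (9, -8, 13), (9, 8, 13)  [2]
  a=10: (10, -6, 11), (10, 6, 11)  [2]
  a=11: none
Total reduced forms: 1 + 1 + 2 + 2 + 2 + 2 + 2 + 2 = 14
h = 14

14


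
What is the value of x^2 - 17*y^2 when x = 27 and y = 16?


x^2 - d*y^2
= 27^2 - 17*16^2
= 729 - 4352
= -3623

-3623


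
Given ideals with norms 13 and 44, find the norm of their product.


N(IJ) = N(I) * N(J)
= 13 * 44
= 572

572


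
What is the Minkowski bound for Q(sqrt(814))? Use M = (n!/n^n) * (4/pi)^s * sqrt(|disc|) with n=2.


d = 814, d mod 4 = 2, so disc(K) = 4d = 3256; |disc(K)| = 3256
Real quadratic field, so n = 2, s = r2 = 0, r1 = 2
M = (n!/n^n) * (4/pi)^s * sqrt(|disc(K)|) = (2!/2^2) * (4/pi)^0 * sqrt(3256)
= 0.5 * 1.000000 * 57.061370
= 28.5307

28.5307


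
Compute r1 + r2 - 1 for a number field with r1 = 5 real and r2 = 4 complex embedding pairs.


By Dirichlet's unit theorem:
rank = r1 + r2 - 1
= 5 + 4 - 1
= 8

8


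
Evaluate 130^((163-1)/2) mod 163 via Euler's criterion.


p = 163 is prime and the exponent is (p-1)/2 = 81, so by Euler's criterion 130^81 = (130/163) = +1 or -1 mod 163.
Compute by square-and-multiply:
  81 = 64 + 16 + 1 (binary 1010001)
  Repeated squaring mod 163: 130^1 = 130, 130^2 = 111, 130^4 = 96, 130^8 = 88, 130^16 = 83, 130^32 = 43, 130^64 = 56
  130^81 = 130^64 * 130^16 * 130^1 = 56 * 83 * 130 mod 163
    56 * 83 = 4648 = 84 mod 163
    84 * 130 = 10920 = 162 mod 163
  130^81 = 162 mod 163
Result 162 = p - 1 = -1 mod 163: 130 is a quadratic non-residue mod 163. As a residue in [0, p-1] the value is 162.
130^81 mod 163 = 162

162


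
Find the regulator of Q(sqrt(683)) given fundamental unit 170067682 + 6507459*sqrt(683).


epsilon = 170067682 + 6507459*sqrt(683)
= 3.4014e+08
R = ln(3.4014e+08)
= 19.6449

19.6449


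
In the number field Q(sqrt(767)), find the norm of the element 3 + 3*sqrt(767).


N(a + b*sqrt(d)) = a^2 - d*b^2
= (3)^2 - (767)*(3)^2
= 9 - 6903
= -6894

-6894


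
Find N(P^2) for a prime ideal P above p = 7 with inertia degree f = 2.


N(P^a) = p^(a*f)
= 7^(2*2)
= 7^4
= 2401

2401


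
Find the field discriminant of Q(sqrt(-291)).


For K = Q(sqrt(d)) with d squarefree: disc(K) = d if d = 1 mod 4, and disc(K) = 4d if d = 2 or 3 mod 4.
Here d = -291, and d mod 4 = 1.
d = 1 mod 4 (O_K = Z[(1+sqrt(d))/2]), so disc(K) = d = -291

-291


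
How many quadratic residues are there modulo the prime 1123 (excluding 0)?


For prime p, the number of non-zero quadratic residues is (p-1)/2.
= (1123-1)/2
= 561

561


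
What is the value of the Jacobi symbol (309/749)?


Compute (309/749) via quadratic reciprocity:
  reciprocity: (309/749) -> +(749/309)
  reduce: (131/309)
  reciprocity: (131/309) -> +(309/131)
  reduce: (47/131)
  reciprocity: (47/131) -> -(131/47)
  reduce: (37/47)
  reciprocity: (37/47) -> +(47/37)
  reduce: (10/37)
  pull out 2: (2/37) = -1  (since 37 mod 8 = 5)
  reciprocity: (5/37) -> +(37/5)
  reduce: (2/5)
  pull out 2: (2/5) = -1  (since 5 mod 8 = 5)
  (1/5) = 1
Product of signs = -1

-1


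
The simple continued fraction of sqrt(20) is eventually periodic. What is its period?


Run the CF algorithm for sqrt(20).
a_0 = floor(sqrt(20)) = 4; set m_0=0, q_0=1.
Recurrence: m' = q*a - m,  q' = (d - m'^2)/q,  a' = floor((a_0 + m')/q').
  step 1: m=4, q=4, a=2
  step 2: m=4, q=1, a=8
a_2 = 2*a_0 = 8, so the period closes here.
sqrt(20) = [4; 2, 8]
Period length = 2

2


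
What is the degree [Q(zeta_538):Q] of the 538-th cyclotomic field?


The degree equals Euler's totient phi(538).
538 = 2 * 269
phi(538) = 268

268


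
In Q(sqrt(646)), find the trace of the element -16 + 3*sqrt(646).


Tr(a + b*sqrt(d)) = (a + b*sqrt(d)) + (a - b*sqrt(d)) = 2a
= 2 * (-16)
= -32

-32


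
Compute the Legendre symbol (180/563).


p = 563 is prime, so compute (180/563) with the reciprocity algorithm (Jacobi-symbol steps: pull out 2s via (2/n), flip via reciprocity, reduce):
  pull out 2: (2/563) = -1  (since 563 mod 8 = 3)
  pull out 2: (2/563) = -1  (since 563 mod 8 = 3)
  reciprocity: (45/563) -> +(563/45)
  reduce: (23/45)
  reciprocity: (23/45) -> +(45/23)
  reduce: (22/23)
  pull out 2: (2/23) = +1  (since 23 mod 8 = 7)
  reciprocity: (11/23) -> -(23/11)
  reduce: (1/11)
  (1/11) = 1
Product of signs = -1
(180/563) = -1

-1


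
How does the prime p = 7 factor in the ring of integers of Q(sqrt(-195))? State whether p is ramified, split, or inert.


K = Q(sqrt(-195)). Since d mod 4 = 1, disc(K) = -195.
Check p | disc: -195 mod 7 = 1.
p does not divide disc. Compute Legendre symbol (d/p):
1^((7-1)/2) mod 7 = 1
(d/p) = 1, so p splits: (p) = P*P' with e=1, f=1, g=2.
Therefore p is split.

split


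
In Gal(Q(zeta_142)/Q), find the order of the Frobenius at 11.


The Frobenius at p in Gal(Q(zeta_n)/Q) = (Z/nZ)* is the class of p, so its order is ord_142(11), the smallest k >= 1 with 11^k = 1 mod 142.
n = 142 = 2 * 71, phi(142) = 70; the order divides phi(n).
Divisors of 70: 1, 2, 5, 7, 10, 14, 35, 70
Repeated squaring mod 142: 11^1 = 11, 11^2 = 121, 11^4 = 15, 11^8 = 83, 11^16 = 73, 11^32 = 75, 11^64 = 87
Test divisors in increasing order:
  k=1: 11^1 = 11 mod 142
  k=2: 11^2 = 121 mod 142
  k=5: 11^5 = 15 * 11 = 23 mod 142
  k=7: 11^7 = 15 * 121 * 11 = 85 mod 142
  k=10: 11^10 = 83 * 121 = 103 mod 142
  k=14: 11^14 = 83 * 15 * 121 = 125 mod 142
  k=35: 11^35 = 75 * 121 * 11 = 141 mod 142
  k=70: 11^70 = 87 * 15 * 121 = 1 mod 142  <- first divisor giving 1
Order = 70

70


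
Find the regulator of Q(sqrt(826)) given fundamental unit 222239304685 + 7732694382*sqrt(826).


epsilon = 222239304685 + 7732694382*sqrt(826)
= 4.4448e+11
R = ln(4.4448e+11)
= 26.8202

26.8202
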